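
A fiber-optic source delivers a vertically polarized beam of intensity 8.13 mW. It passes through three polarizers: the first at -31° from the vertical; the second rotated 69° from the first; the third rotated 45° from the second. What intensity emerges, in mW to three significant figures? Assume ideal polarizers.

I ≈ 0.384 mW

I₁ = 8.13 mW · cos²(31°) = 5.973 mW.
I₂ = I₁ · cos²(69°) = 5.973 · 0.1284 = 0.7671 mW.
I₃ = I₂ · cos²(45°) = 0.7671 · 0.5 = 0.3836 mW.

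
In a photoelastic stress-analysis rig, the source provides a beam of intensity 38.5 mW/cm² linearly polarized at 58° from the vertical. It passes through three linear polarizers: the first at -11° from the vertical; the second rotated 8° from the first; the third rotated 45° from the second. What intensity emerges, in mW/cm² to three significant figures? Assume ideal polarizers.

I ≈ 2.42 mW/cm²

I₁ = 38.5 mW/cm² · cos²(69°) = 4.944 mW/cm².
I₂ = I₁ · cos²(8°) = 4.944 · 0.9806 = 4.849 mW/cm².
I₃ = I₂ · cos²(45°) = 4.849 · 0.5 = 2.424 mW/cm².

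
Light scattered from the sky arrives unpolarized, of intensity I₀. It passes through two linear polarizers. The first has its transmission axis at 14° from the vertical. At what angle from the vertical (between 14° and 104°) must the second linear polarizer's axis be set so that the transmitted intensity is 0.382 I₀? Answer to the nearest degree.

θ ≈ 43°

Unpolarized light through the first polarizer → I₁ = ½ I₀, now polarized at 14°.
Need I₂/I₀ = 0.382, so cos²(θ − 14°) = 0.382 / 0.5 = 0.764.
θ − 14° = arccos(√0.764) = 29.1°, giving θ ≈ 14 + 29.1 = 43.1°.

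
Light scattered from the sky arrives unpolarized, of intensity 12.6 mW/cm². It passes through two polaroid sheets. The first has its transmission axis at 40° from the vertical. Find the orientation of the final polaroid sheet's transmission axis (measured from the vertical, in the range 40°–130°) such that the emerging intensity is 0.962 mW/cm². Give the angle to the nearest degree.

θ ≈ 107°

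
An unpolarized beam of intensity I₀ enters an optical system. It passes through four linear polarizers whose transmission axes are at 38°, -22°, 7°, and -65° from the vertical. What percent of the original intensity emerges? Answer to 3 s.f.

Unpolarized light through the first polarizer → I₁ = ½ I₀, now polarized at 38°.
I₂ = I₁ cos²(-22° − 38°) = 0.5 I₀ · cos²(60°) = 0.125 I₀.
I₃ = I₂ cos²(7° + 22°) = 0.125 I₀ · cos²(29°) = 0.09562 I₀.
I₄ = I₃ cos²(-65° − 7°) = 0.09562 I₀ · cos²(72°) = 0.009131 I₀.
That is 0.9131% of the incident intensity.

≈ 0.913%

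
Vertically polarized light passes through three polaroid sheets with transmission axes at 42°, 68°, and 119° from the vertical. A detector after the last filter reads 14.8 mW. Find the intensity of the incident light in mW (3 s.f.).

I₀ ≈ 83.8 mW

By Malus's law, I₁ = I₀ cos²(42° − 0°) = I₀ cos²(42°) = 0.5523 I₀.
I₂ = I₁ cos²(68° − 42°) = 0.5523 I₀ · cos²(26°) = 0.4461 I₀.
I₃ = I₂ cos²(119° − 68°) = 0.4461 I₀ · cos²(51°) = 0.1767 I₀.
So 14.8 mW = 0.1767 I₀, giving I₀ = 14.8/0.1767 = 83.76 mW.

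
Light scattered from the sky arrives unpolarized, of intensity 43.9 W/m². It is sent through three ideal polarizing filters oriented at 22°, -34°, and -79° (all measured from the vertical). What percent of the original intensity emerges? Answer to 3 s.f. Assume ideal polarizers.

≈ 7.82%

Unpolarized light through the first polarizer → I₁ = 43.9 W/m²/2 = 21.95 W/m², polarized at 22°.
I₂ = I₁ · cos²(56°) = 21.95 · 0.3127 = 6.864 W/m².
I₃ = I₂ · cos²(45°) = 6.864 · 0.5 = 3.432 W/m².
That is 7.817% of the incident intensity.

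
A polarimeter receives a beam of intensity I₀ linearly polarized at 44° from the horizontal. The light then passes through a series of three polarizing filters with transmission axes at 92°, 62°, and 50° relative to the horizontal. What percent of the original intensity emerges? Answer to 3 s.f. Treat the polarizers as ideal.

By Malus's law, I₁ = I₀ cos²(92° − 44°) = I₀ cos²(48°) = 0.4477 I₀.
I₂ = I₁ cos²(62° − 92°) = 0.4477 I₀ · cos²(30°) = 0.3358 I₀.
I₃ = I₂ cos²(50° − 62°) = 0.3358 I₀ · cos²(12°) = 0.3213 I₀.
That is 32.13% of the incident intensity.

≈ 32.1%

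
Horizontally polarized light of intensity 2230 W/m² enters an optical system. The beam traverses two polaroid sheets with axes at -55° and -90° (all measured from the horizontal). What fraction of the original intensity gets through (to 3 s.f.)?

I/I₀ ≈ 0.221

I₁ = 2230 W/m² · cos²(55°) = 733.6 W/m².
I₂ = I₁ · cos²(35°) = 733.6 · 0.671 = 492.3 W/m².
Transmitted fraction = 0.2208.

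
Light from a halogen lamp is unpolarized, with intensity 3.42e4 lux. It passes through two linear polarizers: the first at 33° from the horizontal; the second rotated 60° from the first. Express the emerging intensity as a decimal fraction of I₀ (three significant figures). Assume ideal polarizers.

Unpolarized light through the first polarizer → I₁ = 3.42e4 lux/2 = 1.71e+04 lux, polarized at 33°.
I₂ = I₁ · cos²(60°) = 1.71e+04 · 0.25 = 4275 lux.
Transmitted fraction = 0.125.

I/I₀ ≈ 0.125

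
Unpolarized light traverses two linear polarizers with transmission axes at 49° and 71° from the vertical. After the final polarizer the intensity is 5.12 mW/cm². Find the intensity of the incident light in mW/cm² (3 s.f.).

Unpolarized light through the first polarizer → I₁ = ½ I₀, now polarized at 49°.
I₂ = I₁ cos²(71° − 49°) = 0.5 I₀ · cos²(22°) = 0.4298 I₀.
So 5.12 mW/cm² = 0.4298 I₀, giving I₀ = 5.12/0.4298 = 11.91 mW/cm².

I₀ ≈ 11.9 mW/cm²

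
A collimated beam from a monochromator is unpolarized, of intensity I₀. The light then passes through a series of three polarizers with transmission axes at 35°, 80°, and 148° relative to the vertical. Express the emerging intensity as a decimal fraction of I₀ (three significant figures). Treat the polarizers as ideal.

Unpolarized light through the first polarizer → I₁ = ½ I₀, now polarized at 35°.
I₂ = I₁ cos²(80° − 35°) = 0.5 I₀ · cos²(45°) = 0.25 I₀.
I₃ = I₂ cos²(148° − 80°) = 0.25 I₀ · cos²(68°) = 0.03508 I₀.
Transmitted fraction = 0.03508.

≈ 0.0351 I₀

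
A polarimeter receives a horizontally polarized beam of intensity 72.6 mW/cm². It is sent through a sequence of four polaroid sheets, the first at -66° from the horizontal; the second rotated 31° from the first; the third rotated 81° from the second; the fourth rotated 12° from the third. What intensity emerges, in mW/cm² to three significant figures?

I ≈ 0.207 mW/cm²

I₁ = 72.6 mW/cm² · cos²(66°) = 12.01 mW/cm².
I₂ = I₁ · cos²(31°) = 12.01 · 0.7347 = 8.825 mW/cm².
I₃ = I₂ · cos²(81°) = 8.825 · 0.02447 = 0.216 mW/cm².
I₄ = I₃ · cos²(12°) = 0.216 · 0.9568 = 0.2066 mW/cm².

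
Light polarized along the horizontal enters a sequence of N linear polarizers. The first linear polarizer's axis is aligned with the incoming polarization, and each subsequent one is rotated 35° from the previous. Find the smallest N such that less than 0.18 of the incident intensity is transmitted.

First polarizer is aligned with the polarization: full transmission.
Each further stage multiplies by cos²(35°) = 0.671.
After N polarizers: T = 0.671^(N−1). Require T < 0.18 ⇒ N−1 > ln(0.18)/ln(0.671) = 4.30, so N−1 ≥ 5 and N = 6.
Check: N=6 gives T = 0.136 < 0.18; N=5 gives T = 0.2027.

N = 6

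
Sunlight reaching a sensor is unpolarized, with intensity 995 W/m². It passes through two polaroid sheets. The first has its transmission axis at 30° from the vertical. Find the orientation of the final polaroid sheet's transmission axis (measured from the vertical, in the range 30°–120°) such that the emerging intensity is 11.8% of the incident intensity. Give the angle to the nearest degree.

Unpolarized light through the first polarizer → I₁ = ½ I₀, now polarized at 30°.
Need I₂/I₀ = 0.118, so cos²(θ − 30°) = 0.118 / 0.5 = 0.236.
θ − 30° = arccos(√0.236) = 60.9°, giving θ ≈ 30 + 60.9 = 90.9°.

θ ≈ 91°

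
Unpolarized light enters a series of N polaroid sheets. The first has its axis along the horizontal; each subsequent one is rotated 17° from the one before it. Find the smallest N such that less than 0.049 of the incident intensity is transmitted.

First polarizer halves the unpolarized light: factor 1/2.
Each further stage multiplies by cos²(17°) = 0.9145.
After N polarizers: T = 0.5·0.9145^(N−1). Require T < 0.049 ⇒ N−1 > ln(0.049/0.5)/ln(0.9145) = 25.99, so N−1 ≥ 26 and N = 27.
Check: N=27 gives T = 0.04898 < 0.049; N=26 gives T = 0.05355.

N = 27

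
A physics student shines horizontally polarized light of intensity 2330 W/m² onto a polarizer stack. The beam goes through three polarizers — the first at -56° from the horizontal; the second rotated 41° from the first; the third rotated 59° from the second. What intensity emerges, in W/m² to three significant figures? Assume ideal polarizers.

I ≈ 110 W/m²

I₁ = 2330 W/m² · cos²(56°) = 728.6 W/m².
I₂ = I₁ · cos²(41°) = 728.6 · 0.5696 = 415 W/m².
I₃ = I₂ · cos²(59°) = 415 · 0.2653 = 110.1 W/m².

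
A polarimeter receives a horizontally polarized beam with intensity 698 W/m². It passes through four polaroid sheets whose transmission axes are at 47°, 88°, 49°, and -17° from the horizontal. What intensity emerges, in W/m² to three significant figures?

I ≈ 18.5 W/m²

I₁ = 698 W/m² · cos²(47°) = 324.7 W/m².
I₂ = I₁ · cos²(41°) = 324.7 · 0.5696 = 184.9 W/m².
I₃ = I₂ · cos²(39°) = 184.9 · 0.604 = 111.7 W/m².
I₄ = I₃ · cos²(66°) = 111.7 · 0.1654 = 18.48 W/m².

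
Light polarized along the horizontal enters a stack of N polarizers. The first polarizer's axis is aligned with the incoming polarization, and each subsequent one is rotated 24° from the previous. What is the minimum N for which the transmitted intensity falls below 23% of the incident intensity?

N = 10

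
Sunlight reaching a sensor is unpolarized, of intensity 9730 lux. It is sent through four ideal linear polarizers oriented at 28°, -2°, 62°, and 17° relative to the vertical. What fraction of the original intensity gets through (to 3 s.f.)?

Unpolarized light through the first polarizer → I₁ = 9730 lux/2 = 4865 lux, polarized at 28°.
I₂ = I₁ · cos²(30°) = 4865 · 0.75 = 3649 lux.
I₃ = I₂ · cos²(64°) = 3649 · 0.1922 = 701.2 lux.
I₄ = I₃ · cos²(45°) = 701.2 · 0.5 = 350.6 lux.
Transmitted fraction = 0.03603.

I/I₀ ≈ 0.0360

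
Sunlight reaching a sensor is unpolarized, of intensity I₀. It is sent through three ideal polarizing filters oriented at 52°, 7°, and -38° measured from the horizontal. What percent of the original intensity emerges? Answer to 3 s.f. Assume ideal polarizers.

Unpolarized light through the first polarizer → I₁ = ½ I₀, now polarized at 52°.
I₂ = I₁ cos²(7° − 52°) = 0.5 I₀ · cos²(45°) = 0.25 I₀.
I₃ = I₂ cos²(-38° − 7°) = 0.25 I₀ · cos²(45°) = 0.125 I₀.
That is 12.5% of the incident intensity.

≈ 12.5%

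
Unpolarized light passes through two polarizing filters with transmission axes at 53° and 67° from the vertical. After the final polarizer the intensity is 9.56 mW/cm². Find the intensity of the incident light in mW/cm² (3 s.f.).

I₀ ≈ 20.3 mW/cm²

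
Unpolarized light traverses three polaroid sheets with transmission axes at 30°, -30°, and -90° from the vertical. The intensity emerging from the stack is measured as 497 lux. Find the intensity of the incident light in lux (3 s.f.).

Unpolarized light through the first polarizer → I₁ = ½ I₀, now polarized at 30°.
I₂ = I₁ cos²(-30° − 30°) = 0.5 I₀ · cos²(60°) = 0.125 I₀.
I₃ = I₂ cos²(-90° + 30°) = 0.125 I₀ · cos²(60°) = 0.03125 I₀.
So 497 lux = 0.03125 I₀, giving I₀ = 497/0.03125 = 1.59e+04 lux.

I₀ ≈ 1.59e4 lux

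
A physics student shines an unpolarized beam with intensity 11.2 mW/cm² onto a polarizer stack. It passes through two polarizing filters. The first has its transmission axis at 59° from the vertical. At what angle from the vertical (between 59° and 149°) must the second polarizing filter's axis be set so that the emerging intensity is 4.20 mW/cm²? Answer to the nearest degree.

θ ≈ 89°

Unpolarized light through the first polarizer → I₁ = ½ I₀, now polarized at 59°.
Target fraction: 4.20 / 11.2 mW/cm² = 0.375 of I₀.
Need I₂/I₀ = 0.375, so cos²(θ − 59°) = 0.375 / 0.5 = 0.75.
θ − 59° = arccos(√0.75) = 30.0°, giving θ ≈ 59 + 30.0 = 89.0°.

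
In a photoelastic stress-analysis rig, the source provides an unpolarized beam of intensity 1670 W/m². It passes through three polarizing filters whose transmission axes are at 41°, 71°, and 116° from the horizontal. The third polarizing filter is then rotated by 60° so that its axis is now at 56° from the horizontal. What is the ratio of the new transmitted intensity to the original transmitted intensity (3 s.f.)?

I_new/I_old ≈ 1.87

Before rotation:
Unpolarized light through the first polarizer → I₁ = ½ I₀, now polarized at 41°.
I₂ = I₁ cos²(71° − 41°) = 0.5 I₀ · cos²(30°) = 0.375 I₀.
I₃ = I₂ cos²(116° − 71°) = 0.375 I₀ · cos²(45°) = 0.1875 I₀.
After rotation:
Unpolarized light through the first polarizer → I₁ = ½ I₀, now polarized at 41°.
I₂ = I₁ cos²(71° − 41°) = 0.5 I₀ · cos²(30°) = 0.375 I₀.
I₃ = I₂ cos²(56° − 71°) = 0.375 I₀ · cos²(15°) = 0.3499 I₀.
Ratio = 0.3499 / 0.1875 = 1.866.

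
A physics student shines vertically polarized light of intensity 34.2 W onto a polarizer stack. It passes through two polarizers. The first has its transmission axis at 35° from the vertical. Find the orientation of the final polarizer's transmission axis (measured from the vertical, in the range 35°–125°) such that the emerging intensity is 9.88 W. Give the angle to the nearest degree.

I₁ = I₀ cos²(35° − 0°) = I₀ cos²(35°) = 0.671 I₀.
Target fraction: 9.88 / 34.2 W = 0.2889 of I₀.
Need I₂/I₀ = 0.2889, so cos²(θ − 35°) = 0.2889 / 0.671 = 0.4305.
θ − 35° = arccos(√0.4305) = 49.0°, giving θ ≈ 35 + 49.0 = 84.0°.

θ ≈ 84°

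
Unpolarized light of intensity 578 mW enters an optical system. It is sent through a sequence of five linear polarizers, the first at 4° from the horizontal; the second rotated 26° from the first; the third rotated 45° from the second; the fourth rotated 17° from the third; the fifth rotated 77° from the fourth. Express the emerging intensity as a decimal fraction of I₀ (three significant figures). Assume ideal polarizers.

Unpolarized light through the first polarizer → I₁ = 578 mW/2 = 289 mW, polarized at 4°.
I₂ = I₁ · cos²(26°) = 289 · 0.8078 = 233.5 mW.
I₃ = I₂ · cos²(45°) = 233.5 · 0.5 = 116.7 mW.
I₄ = I₃ · cos²(17°) = 116.7 · 0.9145 = 106.8 mW.
I₅ = I₄ · cos²(77°) = 106.8 · 0.0506 = 5.402 mW.
Transmitted fraction = 0.009346.

I/I₀ ≈ 0.00935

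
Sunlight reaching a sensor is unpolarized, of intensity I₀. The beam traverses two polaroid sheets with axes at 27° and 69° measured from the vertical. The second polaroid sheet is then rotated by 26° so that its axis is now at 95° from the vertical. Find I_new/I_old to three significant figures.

Before rotation:
Unpolarized light through the first polarizer → I₁ = ½ I₀, now polarized at 27°.
I₂ = I₁ cos²(69° − 27°) = 0.5 I₀ · cos²(42°) = 0.2761 I₀.
After rotation:
Unpolarized light through the first polarizer → I₁ = ½ I₀, now polarized at 27°.
I₂ = I₁ cos²(95° − 27°) = 0.5 I₀ · cos²(68°) = 0.07017 I₀.
Ratio = 0.07017 / 0.2761 = 0.2541.

I_new/I_old ≈ 0.254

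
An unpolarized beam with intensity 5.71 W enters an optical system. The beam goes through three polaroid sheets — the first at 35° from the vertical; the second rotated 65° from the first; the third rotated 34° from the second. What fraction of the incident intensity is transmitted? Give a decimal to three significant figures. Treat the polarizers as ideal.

I/I₀ ≈ 0.0614

Unpolarized light through the first polarizer → I₁ = 5.71 W/2 = 2.855 W, polarized at 35°.
I₂ = I₁ · cos²(65°) = 2.855 · 0.1786 = 0.5099 W.
I₃ = I₂ · cos²(34°) = 0.5099 · 0.6873 = 0.3505 W.
Transmitted fraction = 0.06138.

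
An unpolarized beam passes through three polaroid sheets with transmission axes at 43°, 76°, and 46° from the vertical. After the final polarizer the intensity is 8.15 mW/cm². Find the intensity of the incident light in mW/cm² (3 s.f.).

I₀ ≈ 30.9 mW/cm²

Unpolarized light through the first polarizer → I₁ = ½ I₀, now polarized at 43°.
I₂ = I₁ cos²(76° − 43°) = 0.5 I₀ · cos²(33°) = 0.3517 I₀.
I₃ = I₂ cos²(46° − 76°) = 0.3517 I₀ · cos²(30°) = 0.2638 I₀.
So 8.15 mW/cm² = 0.2638 I₀, giving I₀ = 8.15/0.2638 = 30.9 mW/cm².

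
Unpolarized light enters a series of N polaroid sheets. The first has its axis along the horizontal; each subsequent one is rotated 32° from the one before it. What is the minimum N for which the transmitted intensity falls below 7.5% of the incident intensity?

First polarizer halves the unpolarized light: factor 1/2.
Each further stage multiplies by cos²(32°) = 0.7192.
After N polarizers: T = 0.5·0.7192^(N−1). Require T < 0.075 ⇒ N−1 > ln(0.075/0.5)/ln(0.7192) = 5.76, so N−1 ≥ 6 and N = 7.
Check: N=7 gives T = 0.06919 < 0.075; N=6 gives T = 0.0962.

N = 7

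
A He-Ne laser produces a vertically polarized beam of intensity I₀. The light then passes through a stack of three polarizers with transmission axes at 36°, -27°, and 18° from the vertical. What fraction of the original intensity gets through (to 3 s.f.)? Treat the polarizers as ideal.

≈ 0.0674 I₀

I₁ = I₀ cos²(36° − 0°) = I₀ cos²(36°) = 0.6545 I₀.
I₂ = I₁ cos²(-27° − 36°) = 0.6545 I₀ · cos²(63°) = 0.1349 I₀.
I₃ = I₂ cos²(18° + 27°) = 0.1349 I₀ · cos²(45°) = 0.06745 I₀.
Transmitted fraction = 0.06745.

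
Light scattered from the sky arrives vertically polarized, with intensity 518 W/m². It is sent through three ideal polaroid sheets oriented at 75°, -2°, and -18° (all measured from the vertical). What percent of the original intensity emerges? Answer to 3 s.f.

I₁ = 518 W/m² · cos²(75°) = 34.7 W/m².
I₂ = I₁ · cos²(77°) = 34.7 · 0.0506 = 1.756 W/m².
I₃ = I₂ · cos²(16°) = 1.756 · 0.924 = 1.622 W/m².
That is 0.3132% of the incident intensity.

≈ 0.313%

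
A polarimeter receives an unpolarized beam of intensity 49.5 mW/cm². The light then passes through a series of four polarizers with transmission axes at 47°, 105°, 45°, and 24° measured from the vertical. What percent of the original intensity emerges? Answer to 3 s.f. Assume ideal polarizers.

≈ 3.06%

Unpolarized light through the first polarizer → I₁ = 49.5 mW/cm²/2 = 24.75 mW/cm², polarized at 47°.
I₂ = I₁ · cos²(58°) = 24.75 · 0.2808 = 6.95 mW/cm².
I₃ = I₂ · cos²(60°) = 6.95 · 0.25 = 1.738 mW/cm².
I₄ = I₃ · cos²(21°) = 1.738 · 0.8716 = 1.514 mW/cm².
That is 3.059% of the incident intensity.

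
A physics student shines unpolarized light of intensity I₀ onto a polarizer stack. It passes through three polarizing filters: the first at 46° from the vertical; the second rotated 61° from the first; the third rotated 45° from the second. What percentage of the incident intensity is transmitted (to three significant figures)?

Unpolarized light through the first polarizer → I₁ = ½ I₀, now polarized at 46°.
I₂ = I₁ cos²(61°) = 0.5 · 0.235 I₀ = 0.1175 I₀.
I₃ = I₂ cos²(45°) = 0.1175 · 0.5 I₀ = 0.05876 I₀.
That is 5.876% of the incident intensity.

≈ 5.88%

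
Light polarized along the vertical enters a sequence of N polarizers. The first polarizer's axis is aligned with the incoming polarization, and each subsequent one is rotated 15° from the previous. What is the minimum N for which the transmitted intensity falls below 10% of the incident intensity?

N = 35

First polarizer is aligned with the polarization: full transmission.
Each further stage multiplies by cos²(15°) = 0.933.
After N polarizers: T = 0.933^(N−1). Require T < 0.10 ⇒ N−1 > ln(0.10)/ln(0.933) = 33.21, so N−1 ≥ 34 and N = 35.
Check: N=35 gives T = 0.09466 < 0.10; N=34 gives T = 0.1015.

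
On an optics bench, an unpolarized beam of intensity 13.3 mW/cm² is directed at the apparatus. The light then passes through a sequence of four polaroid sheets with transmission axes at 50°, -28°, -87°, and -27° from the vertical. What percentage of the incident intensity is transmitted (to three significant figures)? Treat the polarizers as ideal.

Unpolarized light through the first polarizer → I₁ = 13.3 mW/cm²/2 = 6.65 mW/cm², polarized at 50°.
I₂ = I₁ · cos²(78°) = 6.65 · 0.04323 = 0.2875 mW/cm².
I₃ = I₂ · cos²(59°) = 0.2875 · 0.2653 = 0.07625 mW/cm².
I₄ = I₃ · cos²(60°) = 0.07625 · 0.25 = 0.01906 mW/cm².
That is 0.1433% of the incident intensity.

≈ 0.143%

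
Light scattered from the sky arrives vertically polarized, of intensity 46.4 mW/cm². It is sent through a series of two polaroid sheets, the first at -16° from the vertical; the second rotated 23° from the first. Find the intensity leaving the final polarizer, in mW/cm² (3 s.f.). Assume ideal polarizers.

I ≈ 36.3 mW/cm²

By Malus's law, I₁ = 46.4 mW/cm² · cos²(16°) = 42.87 mW/cm².
I₂ = I₁ · cos²(23°) = 42.87 · 0.8473 = 36.33 mW/cm².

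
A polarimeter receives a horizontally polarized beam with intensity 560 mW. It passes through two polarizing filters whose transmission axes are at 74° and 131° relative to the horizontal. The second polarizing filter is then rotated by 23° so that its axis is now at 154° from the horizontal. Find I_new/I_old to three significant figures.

I_new/I_old ≈ 0.102

Before rotation:
By Malus's law, I₁ = I₀ cos²(74° − 0°) = I₀ cos²(74°) = 0.07598 I₀.
I₂ = I₁ cos²(131° − 74°) = 0.07598 I₀ · cos²(57°) = 0.02254 I₀.
After rotation:
I₁ = I₀ cos²(74° − 0°) = I₀ cos²(74°) = 0.07598 I₀.
I₂ = I₁ cos²(154° − 74°) = 0.07598 I₀ · cos²(80°) = 0.002291 I₀.
Ratio = 0.002291 / 0.02254 = 0.1017.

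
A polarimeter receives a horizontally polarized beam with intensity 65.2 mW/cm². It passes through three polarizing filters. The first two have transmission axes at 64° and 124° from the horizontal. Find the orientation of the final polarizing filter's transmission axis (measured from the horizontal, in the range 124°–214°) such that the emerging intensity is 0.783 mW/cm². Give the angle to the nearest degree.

By Malus's law, I₁ = I₀ cos²(64° − 0°) = I₀ cos²(64°) = 0.1922 I₀.
I₂ = I₁ cos²(124° − 64°) = 0.1922 I₀ · cos²(60°) = 0.04804 I₀.
Target fraction: 0.783 / 65.2 mW/cm² = 0.01201 of I₀.
Need I₃/I₀ = 0.01201, so cos²(θ − 124°) = 0.01201 / 0.04804 = 0.25.
θ − 124° = arccos(√0.25) = 60.0°, giving θ ≈ 124 + 60.0 = 184.0°.

θ ≈ 184°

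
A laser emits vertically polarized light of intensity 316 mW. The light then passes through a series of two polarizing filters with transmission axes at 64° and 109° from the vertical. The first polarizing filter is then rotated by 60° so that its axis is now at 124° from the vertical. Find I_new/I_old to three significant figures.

I_new/I_old ≈ 3.04

Before rotation:
By Malus's law, I₁ = I₀ cos²(64° − 0°) = I₀ cos²(64°) = 0.1922 I₀.
I₂ = I₁ cos²(109° − 64°) = 0.1922 I₀ · cos²(45°) = 0.09608 I₀.
After rotation:
I₁ = I₀ cos²(124° − 0°) = I₀ cos²(56°) = 0.3127 I₀.
I₂ = I₁ cos²(109° − 124°) = 0.3127 I₀ · cos²(15°) = 0.2917 I₀.
Ratio = 0.2917 / 0.09608 = 3.036.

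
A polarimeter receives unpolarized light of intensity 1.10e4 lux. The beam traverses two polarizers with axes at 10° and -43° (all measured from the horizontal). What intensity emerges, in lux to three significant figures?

I ≈ 1990 lux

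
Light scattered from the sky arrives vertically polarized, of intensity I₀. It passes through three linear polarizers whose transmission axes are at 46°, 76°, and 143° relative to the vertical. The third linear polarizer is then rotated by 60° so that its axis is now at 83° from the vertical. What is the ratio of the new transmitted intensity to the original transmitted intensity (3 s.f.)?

Before rotation:
By Malus's law, I₁ = I₀ cos²(46° − 0°) = I₀ cos²(46°) = 0.4826 I₀.
I₂ = I₁ cos²(76° − 46°) = 0.4826 I₀ · cos²(30°) = 0.3619 I₀.
I₃ = I₂ cos²(143° − 76°) = 0.3619 I₀ · cos²(67°) = 0.05525 I₀.
After rotation:
I₁ = I₀ cos²(46° − 0°) = I₀ cos²(46°) = 0.4826 I₀.
I₂ = I₁ cos²(76° − 46°) = 0.4826 I₀ · cos²(30°) = 0.3619 I₀.
I₃ = I₂ cos²(83° − 76°) = 0.3619 I₀ · cos²(7°) = 0.3565 I₀.
Ratio = 0.3565 / 0.05525 = 6.453.

I_new/I_old ≈ 6.45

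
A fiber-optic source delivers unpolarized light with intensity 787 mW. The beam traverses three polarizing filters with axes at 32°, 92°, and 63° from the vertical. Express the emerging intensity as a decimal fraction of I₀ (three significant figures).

Unpolarized light through the first polarizer → I₁ = 787 mW/2 = 393.5 mW, polarized at 32°.
I₂ = I₁ · cos²(60°) = 393.5 · 0.25 = 98.38 mW.
I₃ = I₂ · cos²(29°) = 98.38 · 0.765 = 75.25 mW.
Transmitted fraction = 0.09562.

I/I₀ ≈ 0.0956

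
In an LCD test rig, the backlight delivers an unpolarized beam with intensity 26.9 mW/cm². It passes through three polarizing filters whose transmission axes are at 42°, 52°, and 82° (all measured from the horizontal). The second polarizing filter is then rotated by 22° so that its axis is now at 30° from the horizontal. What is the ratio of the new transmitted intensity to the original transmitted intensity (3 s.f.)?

I_new/I_old ≈ 0.499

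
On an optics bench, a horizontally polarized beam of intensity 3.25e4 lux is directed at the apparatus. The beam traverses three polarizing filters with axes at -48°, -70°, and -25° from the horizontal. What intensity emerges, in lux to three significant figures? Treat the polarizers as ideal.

I₁ = 3.25e4 lux · cos²(48°) = 1.455e+04 lux.
I₂ = I₁ · cos²(22°) = 1.455e+04 · 0.8597 = 1.251e+04 lux.
I₃ = I₂ · cos²(45°) = 1.251e+04 · 0.5 = 6255 lux.

I ≈ 6250 lux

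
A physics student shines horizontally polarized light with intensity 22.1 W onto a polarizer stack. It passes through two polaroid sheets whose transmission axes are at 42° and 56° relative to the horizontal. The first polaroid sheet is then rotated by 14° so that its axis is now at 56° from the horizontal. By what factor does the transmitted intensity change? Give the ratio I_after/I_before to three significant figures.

I_new/I_old ≈ 0.601

Before rotation:
I₁ = I₀ cos²(42° − 0°) = I₀ cos²(42°) = 0.5523 I₀.
I₂ = I₁ cos²(56° − 42°) = 0.5523 I₀ · cos²(14°) = 0.5199 I₀.
After rotation:
I₁ = I₀ cos²(56° − 0°) = I₀ cos²(56°) = 0.3127 I₀.
I₂ = I₁ cos²(56° − 56°) = 0.3127 I₀ · cos²(0°) = 0.3127 I₀.
Ratio = 0.3127 / 0.5199 = 0.6014.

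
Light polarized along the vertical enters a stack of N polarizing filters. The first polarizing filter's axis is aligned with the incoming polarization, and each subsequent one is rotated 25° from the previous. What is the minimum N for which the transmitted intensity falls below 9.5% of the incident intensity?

First polarizer is aligned with the polarization: full transmission.
Each further stage multiplies by cos²(25°) = 0.8214.
After N polarizers: T = 0.8214^(N−1). Require T < 0.095 ⇒ N−1 > ln(0.095)/ln(0.8214) = 11.96, so N−1 ≥ 12 and N = 13.
Check: N=13 gives T = 0.09432 < 0.095; N=12 gives T = 0.1148.

N = 13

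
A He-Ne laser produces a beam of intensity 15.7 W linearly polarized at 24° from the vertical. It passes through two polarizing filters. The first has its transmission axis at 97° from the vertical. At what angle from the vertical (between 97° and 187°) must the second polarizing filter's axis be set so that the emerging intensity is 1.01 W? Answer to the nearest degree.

θ ≈ 127°

I₁ = I₀ cos²(97° − 24°) = I₀ cos²(73°) = 0.08548 I₀.
Target fraction: 1.01 / 15.7 W = 0.06433 of I₀.
Need I₂/I₀ = 0.06433, so cos²(θ − 97°) = 0.06433 / 0.08548 = 0.7526.
θ − 97° = arccos(√0.7526) = 29.8°, giving θ ≈ 97 + 29.8 = 126.8°.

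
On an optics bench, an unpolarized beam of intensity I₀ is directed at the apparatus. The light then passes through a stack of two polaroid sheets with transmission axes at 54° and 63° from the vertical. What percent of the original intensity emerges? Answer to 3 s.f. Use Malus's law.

≈ 48.8%

Unpolarized light through the first polarizer → I₁ = ½ I₀, now polarized at 54°.
I₂ = I₁ cos²(63° − 54°) = 0.5 I₀ · cos²(9°) = 0.4878 I₀.
That is 48.78% of the incident intensity.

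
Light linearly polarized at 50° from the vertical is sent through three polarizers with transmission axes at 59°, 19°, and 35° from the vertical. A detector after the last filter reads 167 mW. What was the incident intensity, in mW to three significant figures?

I₀ ≈ 316 mW

I₁ = I₀ cos²(59° − 50°) = I₀ cos²(9°) = 0.9755 I₀.
I₂ = I₁ cos²(19° − 59°) = 0.9755 I₀ · cos²(40°) = 0.5725 I₀.
I₃ = I₂ cos²(35° − 19°) = 0.5725 I₀ · cos²(16°) = 0.529 I₀.
So 167 mW = 0.529 I₀, giving I₀ = 167/0.529 = 315.7 mW.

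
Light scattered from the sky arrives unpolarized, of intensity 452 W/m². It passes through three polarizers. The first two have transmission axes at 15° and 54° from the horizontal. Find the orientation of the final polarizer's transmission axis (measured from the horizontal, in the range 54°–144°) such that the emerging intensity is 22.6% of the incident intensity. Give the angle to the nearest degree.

θ ≈ 84°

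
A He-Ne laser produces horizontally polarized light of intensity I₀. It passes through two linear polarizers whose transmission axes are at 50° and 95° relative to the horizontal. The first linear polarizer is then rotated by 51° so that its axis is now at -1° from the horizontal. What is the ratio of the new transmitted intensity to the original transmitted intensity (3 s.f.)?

I_new/I_old ≈ 0.0529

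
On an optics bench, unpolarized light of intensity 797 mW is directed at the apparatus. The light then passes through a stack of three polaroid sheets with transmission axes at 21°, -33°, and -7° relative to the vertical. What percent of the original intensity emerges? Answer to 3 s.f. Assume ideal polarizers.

≈ 14.0%

Unpolarized light through the first polarizer → I₁ = 797 mW/2 = 398.5 mW, polarized at 21°.
I₂ = I₁ · cos²(54°) = 398.5 · 0.3455 = 137.7 mW.
I₃ = I₂ · cos²(26°) = 137.7 · 0.8078 = 111.2 mW.
That is 13.95% of the incident intensity.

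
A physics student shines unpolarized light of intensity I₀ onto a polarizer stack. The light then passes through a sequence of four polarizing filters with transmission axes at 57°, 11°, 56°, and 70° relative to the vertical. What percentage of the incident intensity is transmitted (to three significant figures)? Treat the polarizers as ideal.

≈ 11.4%

Unpolarized light through the first polarizer → I₁ = ½ I₀, now polarized at 57°.
I₂ = I₁ cos²(11° − 57°) = 0.5 I₀ · cos²(46°) = 0.2413 I₀.
I₃ = I₂ cos²(56° − 11°) = 0.2413 I₀ · cos²(45°) = 0.1206 I₀.
I₄ = I₃ cos²(70° − 56°) = 0.1206 I₀ · cos²(14°) = 0.1136 I₀.
That is 11.36% of the incident intensity.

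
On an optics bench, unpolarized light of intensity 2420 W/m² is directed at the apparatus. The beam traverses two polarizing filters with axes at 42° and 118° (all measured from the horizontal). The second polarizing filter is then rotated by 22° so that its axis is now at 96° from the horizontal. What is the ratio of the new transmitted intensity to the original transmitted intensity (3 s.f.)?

Before rotation:
Unpolarized light through the first polarizer → I₁ = ½ I₀, now polarized at 42°.
I₂ = I₁ cos²(118° − 42°) = 0.5 I₀ · cos²(76°) = 0.02926 I₀.
After rotation:
Unpolarized light through the first polarizer → I₁ = ½ I₀, now polarized at 42°.
I₂ = I₁ cos²(96° − 42°) = 0.5 I₀ · cos²(54°) = 0.1727 I₀.
Ratio = 0.1727 / 0.02926 = 5.903.

I_new/I_old ≈ 5.90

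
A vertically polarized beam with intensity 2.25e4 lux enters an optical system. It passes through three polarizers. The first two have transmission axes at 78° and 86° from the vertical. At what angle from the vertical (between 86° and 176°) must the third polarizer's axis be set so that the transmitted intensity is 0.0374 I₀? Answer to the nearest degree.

By Malus's law, I₁ = I₀ cos²(78° − 0°) = I₀ cos²(78°) = 0.04323 I₀.
I₂ = I₁ cos²(86° − 78°) = 0.04323 I₀ · cos²(8°) = 0.04239 I₀.
Need I₃/I₀ = 0.0374, so cos²(θ − 86°) = 0.0374 / 0.04239 = 0.8823.
θ − 86° = arccos(√0.8823) = 20.1°, giving θ ≈ 86 + 20.1 = 106.1°.

θ ≈ 106°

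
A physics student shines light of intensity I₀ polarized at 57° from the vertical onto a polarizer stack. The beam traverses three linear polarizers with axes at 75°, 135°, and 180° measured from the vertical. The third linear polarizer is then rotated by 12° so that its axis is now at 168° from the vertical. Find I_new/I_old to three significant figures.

I_new/I_old ≈ 1.41

Before rotation:
I₁ = I₀ cos²(75° − 57°) = I₀ cos²(18°) = 0.9045 I₀.
I₂ = I₁ cos²(135° − 75°) = 0.9045 I₀ · cos²(60°) = 0.2261 I₀.
I₃ = I₂ cos²(180° − 135°) = 0.2261 I₀ · cos²(45°) = 0.1131 I₀.
After rotation:
I₁ = I₀ cos²(75° − 57°) = I₀ cos²(18°) = 0.9045 I₀.
I₂ = I₁ cos²(135° − 75°) = 0.9045 I₀ · cos²(60°) = 0.2261 I₀.
I₃ = I₂ cos²(168° − 135°) = 0.2261 I₀ · cos²(33°) = 0.1591 I₀.
Ratio = 0.1591 / 0.1131 = 1.407.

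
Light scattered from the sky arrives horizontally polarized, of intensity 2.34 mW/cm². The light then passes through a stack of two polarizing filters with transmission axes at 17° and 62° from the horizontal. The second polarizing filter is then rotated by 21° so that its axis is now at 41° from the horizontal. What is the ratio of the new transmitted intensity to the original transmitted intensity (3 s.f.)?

I_new/I_old ≈ 1.67

Before rotation:
By Malus's law, I₁ = I₀ cos²(17° − 0°) = I₀ cos²(17°) = 0.9145 I₀.
I₂ = I₁ cos²(62° − 17°) = 0.9145 I₀ · cos²(45°) = 0.4573 I₀.
After rotation:
I₁ = I₀ cos²(17° − 0°) = I₀ cos²(17°) = 0.9145 I₀.
I₂ = I₁ cos²(41° − 17°) = 0.9145 I₀ · cos²(24°) = 0.7632 I₀.
Ratio = 0.7632 / 0.4573 = 1.669.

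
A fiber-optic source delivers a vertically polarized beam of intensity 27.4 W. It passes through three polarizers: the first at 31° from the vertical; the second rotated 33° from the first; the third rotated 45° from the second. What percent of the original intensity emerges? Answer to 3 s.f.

≈ 25.8%

I₁ = 27.4 W · cos²(31°) = 20.13 W.
I₂ = I₁ · cos²(33°) = 20.13 · 0.7034 = 14.16 W.
I₃ = I₂ · cos²(45°) = 14.16 · 0.5 = 7.08 W.
That is 25.84% of the incident intensity.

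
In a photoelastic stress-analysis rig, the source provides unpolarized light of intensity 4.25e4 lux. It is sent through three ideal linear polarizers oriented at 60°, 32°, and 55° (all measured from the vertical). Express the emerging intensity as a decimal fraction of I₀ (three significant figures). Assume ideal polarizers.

Unpolarized light through the first polarizer → I₁ = 4.25e4 lux/2 = 2.125e+04 lux, polarized at 60°.
I₂ = I₁ · cos²(28°) = 2.125e+04 · 0.7796 = 1.657e+04 lux.
I₃ = I₂ · cos²(23°) = 1.657e+04 · 0.8473 = 1.404e+04 lux.
Transmitted fraction = 0.3303.

I/I₀ ≈ 0.330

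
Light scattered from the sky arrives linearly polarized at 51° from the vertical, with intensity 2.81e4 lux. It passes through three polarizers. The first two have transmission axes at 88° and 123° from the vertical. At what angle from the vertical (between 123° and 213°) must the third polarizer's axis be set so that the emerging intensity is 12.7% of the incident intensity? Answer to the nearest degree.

I₁ = I₀ cos²(88° − 51°) = I₀ cos²(37°) = 0.6378 I₀.
I₂ = I₁ cos²(123° − 88°) = 0.6378 I₀ · cos²(35°) = 0.428 I₀.
Need I₃/I₀ = 0.127, so cos²(θ − 123°) = 0.127 / 0.428 = 0.2967.
θ − 123° = arccos(√0.2967) = 57.0°, giving θ ≈ 123 + 57.0 = 180.0°.

θ ≈ 180°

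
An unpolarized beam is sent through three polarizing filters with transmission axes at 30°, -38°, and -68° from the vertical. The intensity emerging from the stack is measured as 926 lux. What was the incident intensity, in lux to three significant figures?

Unpolarized light through the first polarizer → I₁ = ½ I₀, now polarized at 30°.
I₂ = I₁ cos²(-38° − 30°) = 0.5 I₀ · cos²(68°) = 0.07017 I₀.
I₃ = I₂ cos²(-68° + 38°) = 0.07017 I₀ · cos²(30°) = 0.05262 I₀.
So 926 lux = 0.05262 I₀, giving I₀ = 926/0.05262 = 1.76e+04 lux.

I₀ ≈ 1.76e4 lux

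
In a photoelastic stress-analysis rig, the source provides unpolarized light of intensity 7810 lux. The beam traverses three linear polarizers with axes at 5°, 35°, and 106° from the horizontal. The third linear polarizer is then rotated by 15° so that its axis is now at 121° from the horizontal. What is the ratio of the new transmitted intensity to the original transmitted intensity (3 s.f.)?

Before rotation:
Unpolarized light through the first polarizer → I₁ = ½ I₀, now polarized at 5°.
I₂ = I₁ cos²(35° − 5°) = 0.5 I₀ · cos²(30°) = 0.375 I₀.
I₃ = I₂ cos²(106° − 35°) = 0.375 I₀ · cos²(71°) = 0.03975 I₀.
After rotation:
Unpolarized light through the first polarizer → I₁ = ½ I₀, now polarized at 5°.
I₂ = I₁ cos²(35° − 5°) = 0.5 I₀ · cos²(30°) = 0.375 I₀.
I₃ = I₂ cos²(121° − 35°) = 0.375 I₀ · cos²(86°) = 0.001825 I₀.
Ratio = 0.001825 / 0.03975 = 0.04591.

I_new/I_old ≈ 0.0459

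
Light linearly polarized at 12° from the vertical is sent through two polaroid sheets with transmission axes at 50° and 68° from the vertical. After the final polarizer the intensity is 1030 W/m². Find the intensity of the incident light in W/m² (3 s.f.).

I₀ ≈ 1830 W/m²

I₁ = I₀ cos²(50° − 12°) = I₀ cos²(38°) = 0.621 I₀.
I₂ = I₁ cos²(68° − 50°) = 0.621 I₀ · cos²(18°) = 0.5617 I₀.
So 1030 W/m² = 0.5617 I₀, giving I₀ = 1030/0.5617 = 1834 W/m².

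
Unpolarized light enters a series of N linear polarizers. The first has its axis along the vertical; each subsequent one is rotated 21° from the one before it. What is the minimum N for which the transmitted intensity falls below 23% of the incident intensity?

N = 7

First polarizer halves the unpolarized light: factor 1/2.
Each further stage multiplies by cos²(21°) = 0.8716.
After N polarizers: T = 0.5·0.8716^(N−1). Require T < 0.23 ⇒ N−1 > ln(0.23/0.5)/ln(0.8716) = 5.65, so N−1 ≥ 6 and N = 7.
Check: N=7 gives T = 0.2192 < 0.23; N=6 gives T = 0.2515.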